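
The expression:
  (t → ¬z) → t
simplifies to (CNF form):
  t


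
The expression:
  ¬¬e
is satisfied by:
  {e: True}


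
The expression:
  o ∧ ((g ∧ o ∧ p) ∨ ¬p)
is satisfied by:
  {g: True, o: True, p: False}
  {o: True, p: False, g: False}
  {g: True, p: True, o: True}


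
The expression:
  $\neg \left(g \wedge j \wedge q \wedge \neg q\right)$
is always true.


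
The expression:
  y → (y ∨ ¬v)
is always true.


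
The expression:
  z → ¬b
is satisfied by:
  {z: False, b: False}
  {b: True, z: False}
  {z: True, b: False}


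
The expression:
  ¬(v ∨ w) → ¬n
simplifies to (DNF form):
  v ∨ w ∨ ¬n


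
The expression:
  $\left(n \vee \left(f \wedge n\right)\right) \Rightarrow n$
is always true.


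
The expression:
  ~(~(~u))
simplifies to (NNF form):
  ~u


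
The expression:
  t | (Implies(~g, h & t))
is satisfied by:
  {t: True, g: True}
  {t: True, g: False}
  {g: True, t: False}


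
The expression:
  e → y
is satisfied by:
  {y: True, e: False}
  {e: False, y: False}
  {e: True, y: True}


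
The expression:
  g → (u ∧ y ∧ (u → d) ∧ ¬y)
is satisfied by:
  {g: False}


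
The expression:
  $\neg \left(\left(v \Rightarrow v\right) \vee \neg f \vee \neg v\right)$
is never true.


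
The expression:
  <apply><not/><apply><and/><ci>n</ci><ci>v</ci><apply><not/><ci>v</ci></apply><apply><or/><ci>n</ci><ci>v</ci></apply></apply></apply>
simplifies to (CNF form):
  <true/>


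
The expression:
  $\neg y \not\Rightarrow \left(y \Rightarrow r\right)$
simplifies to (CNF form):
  $\text{False}$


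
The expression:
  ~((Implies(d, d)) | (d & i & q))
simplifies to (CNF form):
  False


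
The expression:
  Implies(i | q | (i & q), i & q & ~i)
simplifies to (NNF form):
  ~i & ~q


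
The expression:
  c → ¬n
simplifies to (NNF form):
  ¬c ∨ ¬n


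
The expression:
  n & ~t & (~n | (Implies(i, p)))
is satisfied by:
  {p: True, n: True, t: False, i: False}
  {n: True, p: False, t: False, i: False}
  {i: True, p: True, n: True, t: False}


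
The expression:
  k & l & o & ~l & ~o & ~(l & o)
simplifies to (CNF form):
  False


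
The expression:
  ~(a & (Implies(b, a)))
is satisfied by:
  {a: False}


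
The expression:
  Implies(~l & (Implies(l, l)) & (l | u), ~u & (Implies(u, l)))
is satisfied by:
  {l: True, u: False}
  {u: False, l: False}
  {u: True, l: True}


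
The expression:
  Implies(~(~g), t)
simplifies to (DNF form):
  t | ~g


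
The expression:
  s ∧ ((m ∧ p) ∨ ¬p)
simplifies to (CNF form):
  s ∧ (m ∨ ¬p)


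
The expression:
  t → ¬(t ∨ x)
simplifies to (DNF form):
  ¬t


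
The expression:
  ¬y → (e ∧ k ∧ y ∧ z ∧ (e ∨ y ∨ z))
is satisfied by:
  {y: True}


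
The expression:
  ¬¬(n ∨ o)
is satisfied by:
  {n: True, o: True}
  {n: True, o: False}
  {o: True, n: False}


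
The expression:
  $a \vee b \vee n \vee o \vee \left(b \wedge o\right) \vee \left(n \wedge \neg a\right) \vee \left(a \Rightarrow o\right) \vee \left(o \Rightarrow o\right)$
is always true.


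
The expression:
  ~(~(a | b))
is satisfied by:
  {a: True, b: True}
  {a: True, b: False}
  {b: True, a: False}


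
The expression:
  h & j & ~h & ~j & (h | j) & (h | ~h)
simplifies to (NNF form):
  False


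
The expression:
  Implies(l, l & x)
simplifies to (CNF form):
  x | ~l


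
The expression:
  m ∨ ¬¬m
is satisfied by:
  {m: True}


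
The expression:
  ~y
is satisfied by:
  {y: False}


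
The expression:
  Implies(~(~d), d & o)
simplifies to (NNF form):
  o | ~d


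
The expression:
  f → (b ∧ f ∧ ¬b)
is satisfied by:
  {f: False}


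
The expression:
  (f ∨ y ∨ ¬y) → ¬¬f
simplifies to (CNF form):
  f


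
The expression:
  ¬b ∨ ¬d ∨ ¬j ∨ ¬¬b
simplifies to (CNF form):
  True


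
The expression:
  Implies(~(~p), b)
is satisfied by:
  {b: True, p: False}
  {p: False, b: False}
  {p: True, b: True}


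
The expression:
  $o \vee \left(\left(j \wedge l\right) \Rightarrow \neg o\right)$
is always true.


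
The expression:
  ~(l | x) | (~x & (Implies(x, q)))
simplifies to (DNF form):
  ~x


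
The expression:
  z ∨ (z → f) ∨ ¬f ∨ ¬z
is always true.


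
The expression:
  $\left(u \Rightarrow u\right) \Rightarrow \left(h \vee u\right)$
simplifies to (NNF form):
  $h \vee u$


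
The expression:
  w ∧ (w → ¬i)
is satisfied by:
  {w: True, i: False}


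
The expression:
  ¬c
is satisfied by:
  {c: False}


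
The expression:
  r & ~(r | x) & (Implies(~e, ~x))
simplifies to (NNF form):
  False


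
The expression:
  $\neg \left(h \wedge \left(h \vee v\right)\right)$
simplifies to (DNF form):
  $\neg h$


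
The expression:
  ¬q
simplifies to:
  ¬q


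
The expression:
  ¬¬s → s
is always true.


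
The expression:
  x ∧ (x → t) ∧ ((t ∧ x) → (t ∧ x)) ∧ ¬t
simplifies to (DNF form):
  False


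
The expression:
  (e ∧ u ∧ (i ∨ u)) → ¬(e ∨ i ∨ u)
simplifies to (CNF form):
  ¬e ∨ ¬u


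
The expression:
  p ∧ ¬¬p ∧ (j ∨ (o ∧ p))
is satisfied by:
  {o: True, j: True, p: True}
  {o: True, p: True, j: False}
  {j: True, p: True, o: False}


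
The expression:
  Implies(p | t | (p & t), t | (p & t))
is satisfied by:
  {t: True, p: False}
  {p: False, t: False}
  {p: True, t: True}


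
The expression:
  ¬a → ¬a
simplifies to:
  True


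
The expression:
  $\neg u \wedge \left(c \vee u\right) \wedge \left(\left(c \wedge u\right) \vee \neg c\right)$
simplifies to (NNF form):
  $\text{False}$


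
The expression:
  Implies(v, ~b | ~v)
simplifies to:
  ~b | ~v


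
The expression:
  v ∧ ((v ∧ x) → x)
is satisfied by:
  {v: True}


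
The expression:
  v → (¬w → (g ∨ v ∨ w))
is always true.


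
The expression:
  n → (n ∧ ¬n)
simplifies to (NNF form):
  ¬n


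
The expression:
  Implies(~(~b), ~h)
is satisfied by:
  {h: False, b: False}
  {b: True, h: False}
  {h: True, b: False}


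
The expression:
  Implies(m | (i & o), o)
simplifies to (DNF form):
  o | ~m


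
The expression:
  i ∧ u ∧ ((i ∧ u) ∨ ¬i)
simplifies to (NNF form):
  i ∧ u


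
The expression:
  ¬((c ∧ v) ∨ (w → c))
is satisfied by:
  {w: True, c: False}


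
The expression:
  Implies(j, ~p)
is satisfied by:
  {p: False, j: False}
  {j: True, p: False}
  {p: True, j: False}


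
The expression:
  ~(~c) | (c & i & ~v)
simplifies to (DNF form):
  c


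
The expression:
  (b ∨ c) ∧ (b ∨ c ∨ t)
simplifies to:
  b ∨ c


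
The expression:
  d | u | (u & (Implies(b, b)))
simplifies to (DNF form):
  d | u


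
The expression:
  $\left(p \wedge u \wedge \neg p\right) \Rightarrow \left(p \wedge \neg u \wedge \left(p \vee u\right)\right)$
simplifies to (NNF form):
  $\text{True}$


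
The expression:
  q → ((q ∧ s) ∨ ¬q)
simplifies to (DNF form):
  s ∨ ¬q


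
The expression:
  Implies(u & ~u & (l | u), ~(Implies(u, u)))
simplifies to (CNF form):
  True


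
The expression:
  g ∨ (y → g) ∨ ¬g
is always true.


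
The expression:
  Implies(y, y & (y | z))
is always true.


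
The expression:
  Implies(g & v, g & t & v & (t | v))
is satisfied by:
  {t: True, g: False, v: False}
  {g: False, v: False, t: False}
  {t: True, v: True, g: False}
  {v: True, g: False, t: False}
  {t: True, g: True, v: False}
  {g: True, t: False, v: False}
  {t: True, v: True, g: True}


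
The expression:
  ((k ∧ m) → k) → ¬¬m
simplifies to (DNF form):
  m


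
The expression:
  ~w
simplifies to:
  ~w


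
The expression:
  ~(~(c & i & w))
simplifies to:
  c & i & w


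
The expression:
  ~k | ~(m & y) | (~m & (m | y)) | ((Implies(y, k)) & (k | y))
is always true.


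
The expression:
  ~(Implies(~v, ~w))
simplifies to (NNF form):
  w & ~v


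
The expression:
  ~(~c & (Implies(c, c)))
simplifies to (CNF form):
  c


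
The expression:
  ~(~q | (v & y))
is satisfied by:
  {q: True, v: False, y: False}
  {y: True, q: True, v: False}
  {v: True, q: True, y: False}


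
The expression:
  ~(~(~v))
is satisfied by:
  {v: False}


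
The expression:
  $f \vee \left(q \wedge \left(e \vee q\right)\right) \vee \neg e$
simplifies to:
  $f \vee q \vee \neg e$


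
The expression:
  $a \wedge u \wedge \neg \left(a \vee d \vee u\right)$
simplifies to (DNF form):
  $\text{False}$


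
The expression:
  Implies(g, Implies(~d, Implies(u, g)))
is always true.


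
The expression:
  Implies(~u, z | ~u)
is always true.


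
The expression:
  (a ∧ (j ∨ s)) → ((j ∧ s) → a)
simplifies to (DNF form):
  True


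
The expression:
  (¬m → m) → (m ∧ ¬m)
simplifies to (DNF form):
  ¬m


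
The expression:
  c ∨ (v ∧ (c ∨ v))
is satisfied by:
  {c: True, v: True}
  {c: True, v: False}
  {v: True, c: False}


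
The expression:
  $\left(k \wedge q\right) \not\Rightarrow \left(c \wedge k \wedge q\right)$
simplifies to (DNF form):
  $k \wedge q \wedge \neg c$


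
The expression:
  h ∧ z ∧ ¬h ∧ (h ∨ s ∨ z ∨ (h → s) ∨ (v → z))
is never true.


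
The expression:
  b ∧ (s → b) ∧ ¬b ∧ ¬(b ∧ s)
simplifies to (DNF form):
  False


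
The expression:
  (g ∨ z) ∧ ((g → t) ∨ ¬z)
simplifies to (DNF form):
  (g ∧ ¬z) ∨ (t ∧ z) ∨ (z ∧ ¬g)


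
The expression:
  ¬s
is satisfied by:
  {s: False}


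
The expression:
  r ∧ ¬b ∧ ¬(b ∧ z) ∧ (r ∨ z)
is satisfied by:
  {r: True, b: False}


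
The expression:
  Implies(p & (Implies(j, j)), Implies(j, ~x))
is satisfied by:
  {p: False, x: False, j: False}
  {j: True, p: False, x: False}
  {x: True, p: False, j: False}
  {j: True, x: True, p: False}
  {p: True, j: False, x: False}
  {j: True, p: True, x: False}
  {x: True, p: True, j: False}


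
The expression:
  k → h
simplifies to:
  h ∨ ¬k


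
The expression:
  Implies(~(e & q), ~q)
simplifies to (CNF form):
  e | ~q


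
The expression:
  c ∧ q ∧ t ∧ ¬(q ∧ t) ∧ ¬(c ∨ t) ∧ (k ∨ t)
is never true.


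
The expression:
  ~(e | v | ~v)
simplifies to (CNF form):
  False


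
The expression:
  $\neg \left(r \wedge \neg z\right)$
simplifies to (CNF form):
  $z \vee \neg r$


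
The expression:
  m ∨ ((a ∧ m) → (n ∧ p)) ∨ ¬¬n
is always true.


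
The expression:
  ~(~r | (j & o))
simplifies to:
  r & (~j | ~o)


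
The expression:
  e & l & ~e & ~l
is never true.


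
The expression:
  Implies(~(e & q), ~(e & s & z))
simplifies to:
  q | ~e | ~s | ~z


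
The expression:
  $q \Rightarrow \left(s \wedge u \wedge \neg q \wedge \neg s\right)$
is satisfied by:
  {q: False}


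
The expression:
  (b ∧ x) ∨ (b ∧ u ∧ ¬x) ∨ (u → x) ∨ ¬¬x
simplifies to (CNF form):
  b ∨ x ∨ ¬u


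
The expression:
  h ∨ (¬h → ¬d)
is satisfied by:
  {h: True, d: False}
  {d: False, h: False}
  {d: True, h: True}


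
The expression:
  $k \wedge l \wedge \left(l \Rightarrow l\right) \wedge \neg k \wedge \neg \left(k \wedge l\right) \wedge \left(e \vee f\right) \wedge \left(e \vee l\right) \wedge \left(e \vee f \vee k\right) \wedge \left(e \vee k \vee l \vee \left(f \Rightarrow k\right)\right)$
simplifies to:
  $\text{False}$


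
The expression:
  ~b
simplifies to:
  ~b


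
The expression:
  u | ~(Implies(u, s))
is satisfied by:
  {u: True}


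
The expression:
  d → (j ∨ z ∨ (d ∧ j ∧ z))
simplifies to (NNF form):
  j ∨ z ∨ ¬d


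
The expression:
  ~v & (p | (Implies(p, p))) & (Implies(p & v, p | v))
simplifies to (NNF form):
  ~v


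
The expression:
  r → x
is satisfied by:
  {x: True, r: False}
  {r: False, x: False}
  {r: True, x: True}


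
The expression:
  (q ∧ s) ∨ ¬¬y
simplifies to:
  y ∨ (q ∧ s)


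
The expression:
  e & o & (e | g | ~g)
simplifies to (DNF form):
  e & o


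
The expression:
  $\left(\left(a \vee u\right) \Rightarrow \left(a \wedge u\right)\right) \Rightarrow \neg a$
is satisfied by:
  {u: False, a: False}
  {a: True, u: False}
  {u: True, a: False}


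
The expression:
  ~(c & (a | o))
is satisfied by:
  {a: False, c: False, o: False}
  {o: True, a: False, c: False}
  {a: True, o: False, c: False}
  {o: True, a: True, c: False}
  {c: True, o: False, a: False}


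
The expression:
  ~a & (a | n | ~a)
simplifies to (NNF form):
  ~a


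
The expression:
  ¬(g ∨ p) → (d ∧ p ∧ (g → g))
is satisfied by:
  {g: True, p: True}
  {g: True, p: False}
  {p: True, g: False}


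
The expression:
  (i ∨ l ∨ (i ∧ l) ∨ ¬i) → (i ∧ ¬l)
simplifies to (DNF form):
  i ∧ ¬l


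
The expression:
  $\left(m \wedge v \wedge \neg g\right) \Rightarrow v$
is always true.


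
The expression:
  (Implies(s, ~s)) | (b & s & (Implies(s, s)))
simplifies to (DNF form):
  b | ~s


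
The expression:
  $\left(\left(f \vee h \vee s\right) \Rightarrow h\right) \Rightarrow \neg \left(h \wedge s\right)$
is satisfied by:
  {s: False, h: False}
  {h: True, s: False}
  {s: True, h: False}


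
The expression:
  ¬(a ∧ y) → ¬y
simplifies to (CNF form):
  a ∨ ¬y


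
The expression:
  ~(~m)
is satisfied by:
  {m: True}


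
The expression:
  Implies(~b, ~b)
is always true.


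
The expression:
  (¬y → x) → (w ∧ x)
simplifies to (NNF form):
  (w ∧ x) ∨ (¬x ∧ ¬y)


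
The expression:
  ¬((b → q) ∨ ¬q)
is never true.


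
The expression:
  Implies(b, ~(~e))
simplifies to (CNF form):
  e | ~b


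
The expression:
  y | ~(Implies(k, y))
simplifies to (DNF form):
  k | y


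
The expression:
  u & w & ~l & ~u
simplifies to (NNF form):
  False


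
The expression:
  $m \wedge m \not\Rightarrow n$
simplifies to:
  $m \wedge \neg n$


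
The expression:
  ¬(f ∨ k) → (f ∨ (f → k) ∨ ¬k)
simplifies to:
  True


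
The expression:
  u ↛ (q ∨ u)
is never true.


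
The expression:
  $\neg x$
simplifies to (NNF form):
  $\neg x$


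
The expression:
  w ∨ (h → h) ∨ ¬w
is always true.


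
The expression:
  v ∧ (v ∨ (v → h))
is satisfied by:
  {v: True}


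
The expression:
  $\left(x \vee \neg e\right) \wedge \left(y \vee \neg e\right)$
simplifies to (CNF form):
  $\left(x \vee \neg e\right) \wedge \left(y \vee \neg e\right)$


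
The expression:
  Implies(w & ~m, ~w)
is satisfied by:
  {m: True, w: False}
  {w: False, m: False}
  {w: True, m: True}


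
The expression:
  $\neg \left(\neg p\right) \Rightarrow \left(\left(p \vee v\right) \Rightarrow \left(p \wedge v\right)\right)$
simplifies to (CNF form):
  $v \vee \neg p$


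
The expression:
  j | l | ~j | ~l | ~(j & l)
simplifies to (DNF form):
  True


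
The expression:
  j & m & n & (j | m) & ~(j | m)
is never true.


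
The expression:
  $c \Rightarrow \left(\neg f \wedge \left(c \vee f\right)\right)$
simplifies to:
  $\neg c \vee \neg f$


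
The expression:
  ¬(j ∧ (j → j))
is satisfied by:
  {j: False}


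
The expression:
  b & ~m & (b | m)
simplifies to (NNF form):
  b & ~m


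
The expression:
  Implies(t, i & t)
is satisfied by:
  {i: True, t: False}
  {t: False, i: False}
  {t: True, i: True}


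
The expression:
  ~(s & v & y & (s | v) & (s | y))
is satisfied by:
  {s: False, v: False, y: False}
  {y: True, s: False, v: False}
  {v: True, s: False, y: False}
  {y: True, v: True, s: False}
  {s: True, y: False, v: False}
  {y: True, s: True, v: False}
  {v: True, s: True, y: False}


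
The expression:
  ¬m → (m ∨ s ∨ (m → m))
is always true.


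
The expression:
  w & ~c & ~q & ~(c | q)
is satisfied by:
  {w: True, q: False, c: False}


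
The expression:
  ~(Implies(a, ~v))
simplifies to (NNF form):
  a & v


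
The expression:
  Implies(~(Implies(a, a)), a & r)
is always true.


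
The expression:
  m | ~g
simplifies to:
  m | ~g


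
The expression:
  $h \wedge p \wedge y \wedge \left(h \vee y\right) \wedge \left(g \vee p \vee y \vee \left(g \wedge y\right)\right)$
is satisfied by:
  {h: True, p: True, y: True}


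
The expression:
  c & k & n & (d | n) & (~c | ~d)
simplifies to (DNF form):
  c & k & n & ~d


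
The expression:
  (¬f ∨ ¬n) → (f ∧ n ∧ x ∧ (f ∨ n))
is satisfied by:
  {f: True, n: True}


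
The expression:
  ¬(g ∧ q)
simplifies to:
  ¬g ∨ ¬q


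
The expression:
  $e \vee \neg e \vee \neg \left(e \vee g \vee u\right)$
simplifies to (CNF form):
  $\text{True}$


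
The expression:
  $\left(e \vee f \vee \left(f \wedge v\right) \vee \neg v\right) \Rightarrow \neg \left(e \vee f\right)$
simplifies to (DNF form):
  $\neg e \wedge \neg f$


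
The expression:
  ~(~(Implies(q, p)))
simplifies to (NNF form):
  p | ~q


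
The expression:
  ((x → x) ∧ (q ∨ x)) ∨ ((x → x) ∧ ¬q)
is always true.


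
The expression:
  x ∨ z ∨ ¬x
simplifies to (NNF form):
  True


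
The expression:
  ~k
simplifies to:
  ~k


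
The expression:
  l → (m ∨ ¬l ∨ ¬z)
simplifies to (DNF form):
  m ∨ ¬l ∨ ¬z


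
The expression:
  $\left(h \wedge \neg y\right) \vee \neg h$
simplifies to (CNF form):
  $\neg h \vee \neg y$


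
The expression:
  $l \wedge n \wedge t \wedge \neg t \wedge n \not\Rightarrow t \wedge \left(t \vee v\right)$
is never true.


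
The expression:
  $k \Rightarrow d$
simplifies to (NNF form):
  $d \vee \neg k$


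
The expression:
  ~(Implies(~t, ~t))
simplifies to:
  False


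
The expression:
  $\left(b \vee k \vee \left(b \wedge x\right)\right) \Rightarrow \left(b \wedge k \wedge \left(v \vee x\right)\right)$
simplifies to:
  $\left(b \vee \neg k\right) \wedge \left(k \vee \neg b\right) \wedge \left(v \vee x \vee \neg k\right)$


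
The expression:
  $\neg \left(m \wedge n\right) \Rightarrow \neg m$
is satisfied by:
  {n: True, m: False}
  {m: False, n: False}
  {m: True, n: True}


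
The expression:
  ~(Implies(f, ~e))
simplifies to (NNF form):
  e & f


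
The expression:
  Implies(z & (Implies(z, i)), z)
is always true.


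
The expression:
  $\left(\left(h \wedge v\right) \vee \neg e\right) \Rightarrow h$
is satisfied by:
  {e: True, h: True}
  {e: True, h: False}
  {h: True, e: False}


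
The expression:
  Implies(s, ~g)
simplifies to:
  ~g | ~s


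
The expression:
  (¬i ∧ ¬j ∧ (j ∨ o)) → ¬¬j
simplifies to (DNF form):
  i ∨ j ∨ ¬o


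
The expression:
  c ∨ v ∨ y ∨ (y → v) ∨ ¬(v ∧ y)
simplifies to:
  True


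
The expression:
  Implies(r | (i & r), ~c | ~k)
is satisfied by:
  {k: False, c: False, r: False}
  {r: True, k: False, c: False}
  {c: True, k: False, r: False}
  {r: True, c: True, k: False}
  {k: True, r: False, c: False}
  {r: True, k: True, c: False}
  {c: True, k: True, r: False}


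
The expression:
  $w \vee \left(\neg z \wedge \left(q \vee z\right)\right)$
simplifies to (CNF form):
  $\left(q \vee w\right) \wedge \left(w \vee \neg z\right)$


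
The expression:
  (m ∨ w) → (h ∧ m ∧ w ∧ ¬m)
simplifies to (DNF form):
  ¬m ∧ ¬w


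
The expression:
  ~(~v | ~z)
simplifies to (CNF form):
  v & z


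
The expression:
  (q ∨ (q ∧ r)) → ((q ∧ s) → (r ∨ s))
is always true.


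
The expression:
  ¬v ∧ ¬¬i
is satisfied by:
  {i: True, v: False}


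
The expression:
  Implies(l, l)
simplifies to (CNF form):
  True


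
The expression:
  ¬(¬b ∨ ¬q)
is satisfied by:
  {b: True, q: True}


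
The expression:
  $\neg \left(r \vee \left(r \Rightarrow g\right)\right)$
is never true.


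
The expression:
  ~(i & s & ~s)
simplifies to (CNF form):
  True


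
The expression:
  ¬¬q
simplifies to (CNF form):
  q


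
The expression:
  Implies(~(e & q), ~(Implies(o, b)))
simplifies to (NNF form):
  (e | o) & (o | q) & (e | ~b) & (q | ~b)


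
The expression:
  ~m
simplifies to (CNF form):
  ~m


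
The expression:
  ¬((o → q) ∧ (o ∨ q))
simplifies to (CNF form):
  ¬q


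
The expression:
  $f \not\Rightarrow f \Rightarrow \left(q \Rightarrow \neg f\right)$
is always true.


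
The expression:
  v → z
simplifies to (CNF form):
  z ∨ ¬v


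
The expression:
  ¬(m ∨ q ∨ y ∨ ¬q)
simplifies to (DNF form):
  False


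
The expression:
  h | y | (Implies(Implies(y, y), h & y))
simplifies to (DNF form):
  h | y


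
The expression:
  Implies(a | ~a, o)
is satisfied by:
  {o: True}


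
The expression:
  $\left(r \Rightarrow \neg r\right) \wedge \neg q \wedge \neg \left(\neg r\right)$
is never true.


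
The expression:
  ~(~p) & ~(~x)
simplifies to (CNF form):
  p & x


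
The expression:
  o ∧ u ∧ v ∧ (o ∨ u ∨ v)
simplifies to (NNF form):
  o ∧ u ∧ v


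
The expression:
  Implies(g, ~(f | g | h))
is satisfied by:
  {g: False}


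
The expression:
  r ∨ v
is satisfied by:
  {r: True, v: True}
  {r: True, v: False}
  {v: True, r: False}


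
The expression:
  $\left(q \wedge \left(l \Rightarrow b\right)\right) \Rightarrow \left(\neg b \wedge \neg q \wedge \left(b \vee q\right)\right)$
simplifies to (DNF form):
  $\left(l \wedge \neg b\right) \vee \neg q$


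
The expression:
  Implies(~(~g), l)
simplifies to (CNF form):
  l | ~g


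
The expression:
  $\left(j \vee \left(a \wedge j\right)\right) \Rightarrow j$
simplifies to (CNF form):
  $\text{True}$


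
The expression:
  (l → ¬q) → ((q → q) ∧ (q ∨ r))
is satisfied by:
  {r: True, q: True}
  {r: True, q: False}
  {q: True, r: False}


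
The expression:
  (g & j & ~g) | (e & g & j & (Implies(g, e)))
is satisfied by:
  {j: True, e: True, g: True}


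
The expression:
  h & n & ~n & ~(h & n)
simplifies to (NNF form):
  False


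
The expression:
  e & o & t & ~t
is never true.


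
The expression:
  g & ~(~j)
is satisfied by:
  {j: True, g: True}


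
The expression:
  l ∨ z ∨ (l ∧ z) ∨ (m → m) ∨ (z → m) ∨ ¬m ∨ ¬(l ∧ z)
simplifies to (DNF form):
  True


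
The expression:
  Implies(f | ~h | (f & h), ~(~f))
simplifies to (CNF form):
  f | h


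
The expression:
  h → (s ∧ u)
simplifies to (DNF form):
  (s ∧ u) ∨ ¬h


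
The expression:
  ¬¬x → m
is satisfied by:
  {m: True, x: False}
  {x: False, m: False}
  {x: True, m: True}


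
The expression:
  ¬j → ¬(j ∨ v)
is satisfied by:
  {j: True, v: False}
  {v: False, j: False}
  {v: True, j: True}


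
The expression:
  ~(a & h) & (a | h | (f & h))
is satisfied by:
  {a: True, h: False}
  {h: True, a: False}


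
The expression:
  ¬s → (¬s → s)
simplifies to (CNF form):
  s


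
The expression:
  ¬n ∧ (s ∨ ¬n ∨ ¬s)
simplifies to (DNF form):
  ¬n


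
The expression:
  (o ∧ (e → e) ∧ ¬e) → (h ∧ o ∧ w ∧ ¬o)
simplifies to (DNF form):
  e ∨ ¬o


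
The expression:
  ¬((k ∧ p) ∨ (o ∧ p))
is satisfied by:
  {o: False, p: False, k: False}
  {k: True, o: False, p: False}
  {o: True, k: False, p: False}
  {k: True, o: True, p: False}
  {p: True, k: False, o: False}


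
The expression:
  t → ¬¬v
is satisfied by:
  {v: True, t: False}
  {t: False, v: False}
  {t: True, v: True}


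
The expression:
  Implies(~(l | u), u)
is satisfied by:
  {l: True, u: True}
  {l: True, u: False}
  {u: True, l: False}


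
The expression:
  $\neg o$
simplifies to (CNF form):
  $\neg o$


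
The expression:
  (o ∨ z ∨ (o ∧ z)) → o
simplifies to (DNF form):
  o ∨ ¬z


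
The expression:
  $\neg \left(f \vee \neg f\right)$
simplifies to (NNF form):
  $\text{False}$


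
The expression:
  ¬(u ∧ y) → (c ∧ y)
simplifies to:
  y ∧ (c ∨ u)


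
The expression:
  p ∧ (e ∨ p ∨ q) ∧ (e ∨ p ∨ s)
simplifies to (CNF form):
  p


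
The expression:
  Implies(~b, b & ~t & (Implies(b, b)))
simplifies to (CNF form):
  b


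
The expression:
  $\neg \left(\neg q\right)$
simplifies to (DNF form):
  $q$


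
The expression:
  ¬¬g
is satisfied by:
  {g: True}


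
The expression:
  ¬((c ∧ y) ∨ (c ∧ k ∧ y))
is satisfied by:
  {c: False, y: False}
  {y: True, c: False}
  {c: True, y: False}


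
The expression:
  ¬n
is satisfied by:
  {n: False}


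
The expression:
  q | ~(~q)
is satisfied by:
  {q: True}


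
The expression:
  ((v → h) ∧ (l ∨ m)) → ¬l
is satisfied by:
  {v: True, h: False, l: False}
  {h: False, l: False, v: False}
  {v: True, h: True, l: False}
  {h: True, v: False, l: False}
  {l: True, v: True, h: False}


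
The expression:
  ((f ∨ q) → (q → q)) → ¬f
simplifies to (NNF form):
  ¬f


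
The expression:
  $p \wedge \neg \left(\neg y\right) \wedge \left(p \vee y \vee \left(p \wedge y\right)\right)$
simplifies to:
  $p \wedge y$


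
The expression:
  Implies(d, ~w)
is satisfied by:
  {w: False, d: False}
  {d: True, w: False}
  {w: True, d: False}


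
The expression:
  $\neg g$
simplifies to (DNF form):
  $\neg g$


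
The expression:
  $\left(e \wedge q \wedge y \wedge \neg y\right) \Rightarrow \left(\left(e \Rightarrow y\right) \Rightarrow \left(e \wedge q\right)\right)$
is always true.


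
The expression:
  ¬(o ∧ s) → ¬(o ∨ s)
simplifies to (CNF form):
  (o ∨ ¬o) ∧ (o ∨ ¬s) ∧ (s ∨ ¬o) ∧ (s ∨ ¬s)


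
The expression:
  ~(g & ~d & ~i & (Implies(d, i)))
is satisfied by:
  {i: True, d: True, g: False}
  {i: True, g: False, d: False}
  {d: True, g: False, i: False}
  {d: False, g: False, i: False}
  {i: True, d: True, g: True}
  {i: True, g: True, d: False}
  {d: True, g: True, i: False}


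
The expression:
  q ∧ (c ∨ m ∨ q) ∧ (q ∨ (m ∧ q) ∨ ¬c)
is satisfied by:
  {q: True}


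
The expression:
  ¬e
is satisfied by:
  {e: False}


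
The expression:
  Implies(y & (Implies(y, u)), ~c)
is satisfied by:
  {u: False, c: False, y: False}
  {y: True, u: False, c: False}
  {c: True, u: False, y: False}
  {y: True, c: True, u: False}
  {u: True, y: False, c: False}
  {y: True, u: True, c: False}
  {c: True, u: True, y: False}


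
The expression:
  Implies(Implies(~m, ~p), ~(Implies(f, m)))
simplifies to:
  ~m & (f | p)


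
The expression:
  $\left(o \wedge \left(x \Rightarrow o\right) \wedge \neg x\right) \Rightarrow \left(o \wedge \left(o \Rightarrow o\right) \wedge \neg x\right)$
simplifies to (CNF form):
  $\text{True}$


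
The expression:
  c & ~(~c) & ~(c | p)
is never true.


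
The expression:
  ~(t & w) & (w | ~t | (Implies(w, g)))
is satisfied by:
  {w: False, t: False}
  {t: True, w: False}
  {w: True, t: False}


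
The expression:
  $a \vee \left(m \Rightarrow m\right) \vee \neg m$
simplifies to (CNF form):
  $\text{True}$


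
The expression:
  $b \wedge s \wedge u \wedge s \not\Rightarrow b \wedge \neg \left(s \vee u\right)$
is never true.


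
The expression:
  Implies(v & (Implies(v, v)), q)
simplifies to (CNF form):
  q | ~v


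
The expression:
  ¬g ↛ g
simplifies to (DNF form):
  True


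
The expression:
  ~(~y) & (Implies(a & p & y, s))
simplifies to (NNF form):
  y & (s | ~a | ~p)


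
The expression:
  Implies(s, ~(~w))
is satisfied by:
  {w: True, s: False}
  {s: False, w: False}
  {s: True, w: True}


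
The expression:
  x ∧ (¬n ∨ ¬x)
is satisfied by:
  {x: True, n: False}


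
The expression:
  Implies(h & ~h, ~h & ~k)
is always true.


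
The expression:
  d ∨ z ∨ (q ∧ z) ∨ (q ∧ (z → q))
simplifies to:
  d ∨ q ∨ z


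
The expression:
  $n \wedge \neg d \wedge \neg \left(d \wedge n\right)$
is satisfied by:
  {n: True, d: False}


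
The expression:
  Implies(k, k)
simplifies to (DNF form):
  True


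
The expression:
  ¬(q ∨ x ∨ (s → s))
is never true.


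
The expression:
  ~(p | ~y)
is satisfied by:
  {y: True, p: False}


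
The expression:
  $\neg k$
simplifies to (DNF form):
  $\neg k$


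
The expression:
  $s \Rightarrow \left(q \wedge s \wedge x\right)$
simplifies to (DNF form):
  $\left(q \wedge x\right) \vee \neg s$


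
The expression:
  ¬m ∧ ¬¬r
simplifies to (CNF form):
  r ∧ ¬m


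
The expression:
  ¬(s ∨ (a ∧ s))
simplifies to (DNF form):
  ¬s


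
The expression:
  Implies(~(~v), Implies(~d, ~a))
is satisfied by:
  {d: True, v: False, a: False}
  {v: False, a: False, d: False}
  {a: True, d: True, v: False}
  {a: True, v: False, d: False}
  {d: True, v: True, a: False}
  {v: True, d: False, a: False}
  {a: True, v: True, d: True}


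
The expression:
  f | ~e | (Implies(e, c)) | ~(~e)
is always true.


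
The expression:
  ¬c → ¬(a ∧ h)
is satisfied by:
  {c: True, h: False, a: False}
  {h: False, a: False, c: False}
  {a: True, c: True, h: False}
  {a: True, h: False, c: False}
  {c: True, h: True, a: False}
  {h: True, c: False, a: False}
  {a: True, h: True, c: True}


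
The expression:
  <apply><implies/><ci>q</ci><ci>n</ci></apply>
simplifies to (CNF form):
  <apply><or/><ci>n</ci><apply><not/><ci>q</ci></apply></apply>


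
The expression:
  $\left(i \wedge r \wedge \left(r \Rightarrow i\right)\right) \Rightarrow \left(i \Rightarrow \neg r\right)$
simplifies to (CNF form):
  $\neg i \vee \neg r$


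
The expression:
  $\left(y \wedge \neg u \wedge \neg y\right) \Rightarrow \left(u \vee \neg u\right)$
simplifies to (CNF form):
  $\text{True}$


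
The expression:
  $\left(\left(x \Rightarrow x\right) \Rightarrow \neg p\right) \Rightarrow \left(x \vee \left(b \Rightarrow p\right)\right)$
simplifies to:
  $p \vee x \vee \neg b$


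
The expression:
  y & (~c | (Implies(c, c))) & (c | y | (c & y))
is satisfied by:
  {y: True}


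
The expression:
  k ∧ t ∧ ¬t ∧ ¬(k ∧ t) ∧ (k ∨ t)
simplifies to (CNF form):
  False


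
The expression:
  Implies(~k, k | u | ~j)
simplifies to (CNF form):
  k | u | ~j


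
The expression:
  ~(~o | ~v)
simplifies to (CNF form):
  o & v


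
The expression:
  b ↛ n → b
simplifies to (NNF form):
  True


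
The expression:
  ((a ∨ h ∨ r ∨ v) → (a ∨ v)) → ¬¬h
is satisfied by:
  {h: True, r: True, a: False, v: False}
  {h: True, a: False, r: False, v: False}
  {h: True, v: True, r: True, a: False}
  {h: True, v: True, a: False, r: False}
  {h: True, r: True, a: True, v: False}
  {h: True, a: True, r: False, v: False}
  {h: True, v: True, a: True, r: True}
  {h: True, v: True, a: True, r: False}
  {r: True, v: False, a: False, h: False}


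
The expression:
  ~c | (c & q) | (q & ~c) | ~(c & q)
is always true.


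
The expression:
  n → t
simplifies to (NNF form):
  t ∨ ¬n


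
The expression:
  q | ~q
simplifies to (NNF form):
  True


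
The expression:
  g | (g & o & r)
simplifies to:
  g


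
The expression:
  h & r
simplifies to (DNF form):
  h & r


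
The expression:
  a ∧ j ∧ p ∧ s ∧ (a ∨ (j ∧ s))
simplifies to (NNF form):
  a ∧ j ∧ p ∧ s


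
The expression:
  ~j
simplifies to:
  ~j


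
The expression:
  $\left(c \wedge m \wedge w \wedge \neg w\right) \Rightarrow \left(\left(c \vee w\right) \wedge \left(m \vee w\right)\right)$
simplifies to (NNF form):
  $\text{True}$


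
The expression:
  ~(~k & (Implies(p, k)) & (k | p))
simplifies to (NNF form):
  True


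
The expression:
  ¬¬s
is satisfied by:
  {s: True}


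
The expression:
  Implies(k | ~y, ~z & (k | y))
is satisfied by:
  {y: True, z: False, k: False}
  {k: True, z: False, y: True}
  {k: True, z: False, y: False}
  {y: True, z: True, k: False}


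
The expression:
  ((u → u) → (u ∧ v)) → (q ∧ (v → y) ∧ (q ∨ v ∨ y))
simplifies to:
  (q ∧ y) ∨ ¬u ∨ ¬v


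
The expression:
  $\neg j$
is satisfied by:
  {j: False}


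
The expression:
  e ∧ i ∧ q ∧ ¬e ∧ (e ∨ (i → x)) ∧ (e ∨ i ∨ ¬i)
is never true.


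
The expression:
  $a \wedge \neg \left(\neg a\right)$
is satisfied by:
  {a: True}


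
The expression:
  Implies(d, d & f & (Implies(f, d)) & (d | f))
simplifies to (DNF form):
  f | ~d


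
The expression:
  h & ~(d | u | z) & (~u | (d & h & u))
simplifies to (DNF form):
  h & ~d & ~u & ~z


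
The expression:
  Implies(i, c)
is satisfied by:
  {c: True, i: False}
  {i: False, c: False}
  {i: True, c: True}


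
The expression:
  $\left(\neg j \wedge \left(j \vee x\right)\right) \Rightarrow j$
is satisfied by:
  {j: True, x: False}
  {x: False, j: False}
  {x: True, j: True}


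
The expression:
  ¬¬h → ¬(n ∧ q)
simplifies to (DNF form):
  ¬h ∨ ¬n ∨ ¬q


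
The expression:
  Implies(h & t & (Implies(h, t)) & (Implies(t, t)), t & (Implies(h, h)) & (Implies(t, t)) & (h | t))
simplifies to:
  True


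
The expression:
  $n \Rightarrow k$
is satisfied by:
  {k: True, n: False}
  {n: False, k: False}
  {n: True, k: True}


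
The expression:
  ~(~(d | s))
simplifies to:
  d | s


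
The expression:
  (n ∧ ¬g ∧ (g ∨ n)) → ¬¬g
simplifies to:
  g ∨ ¬n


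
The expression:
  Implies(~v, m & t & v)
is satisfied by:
  {v: True}


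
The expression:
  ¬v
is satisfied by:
  {v: False}


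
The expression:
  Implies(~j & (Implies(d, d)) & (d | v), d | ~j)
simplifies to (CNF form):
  True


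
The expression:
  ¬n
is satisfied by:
  {n: False}


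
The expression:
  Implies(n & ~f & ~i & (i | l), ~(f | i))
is always true.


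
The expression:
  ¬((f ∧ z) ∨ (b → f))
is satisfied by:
  {b: True, f: False}


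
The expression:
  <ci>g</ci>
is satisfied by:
  {g: True}


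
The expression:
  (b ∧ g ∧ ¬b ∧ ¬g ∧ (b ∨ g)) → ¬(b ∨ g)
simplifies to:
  True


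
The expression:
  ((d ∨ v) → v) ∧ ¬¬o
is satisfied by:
  {o: True, v: True, d: False}
  {o: True, v: False, d: False}
  {o: True, d: True, v: True}


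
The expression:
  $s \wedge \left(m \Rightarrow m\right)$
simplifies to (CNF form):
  $s$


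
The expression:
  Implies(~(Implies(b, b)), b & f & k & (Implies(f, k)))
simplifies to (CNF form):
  True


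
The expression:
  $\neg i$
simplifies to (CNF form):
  $\neg i$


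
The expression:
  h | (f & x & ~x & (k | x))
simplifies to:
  h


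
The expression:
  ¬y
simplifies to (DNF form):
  ¬y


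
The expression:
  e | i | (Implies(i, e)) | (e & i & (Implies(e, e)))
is always true.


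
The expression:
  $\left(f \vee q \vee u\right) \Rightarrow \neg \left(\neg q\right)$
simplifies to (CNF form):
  $\left(q \vee \neg f\right) \wedge \left(q \vee \neg u\right)$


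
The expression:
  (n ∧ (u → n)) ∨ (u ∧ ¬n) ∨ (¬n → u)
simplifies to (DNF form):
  n ∨ u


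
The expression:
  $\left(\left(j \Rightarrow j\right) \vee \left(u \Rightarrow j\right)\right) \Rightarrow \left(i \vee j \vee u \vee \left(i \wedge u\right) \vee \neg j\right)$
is always true.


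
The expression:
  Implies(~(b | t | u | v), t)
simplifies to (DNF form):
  b | t | u | v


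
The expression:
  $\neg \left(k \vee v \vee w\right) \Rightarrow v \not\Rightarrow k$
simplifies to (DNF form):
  $k \vee v \vee w$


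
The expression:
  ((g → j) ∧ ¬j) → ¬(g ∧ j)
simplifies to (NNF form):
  True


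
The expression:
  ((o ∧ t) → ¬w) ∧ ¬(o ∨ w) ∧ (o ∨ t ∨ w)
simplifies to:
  t ∧ ¬o ∧ ¬w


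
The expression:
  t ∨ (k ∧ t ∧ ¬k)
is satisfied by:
  {t: True}


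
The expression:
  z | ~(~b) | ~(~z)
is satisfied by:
  {b: True, z: True}
  {b: True, z: False}
  {z: True, b: False}


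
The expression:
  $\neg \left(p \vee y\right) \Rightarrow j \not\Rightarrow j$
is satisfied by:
  {y: True, p: True}
  {y: True, p: False}
  {p: True, y: False}


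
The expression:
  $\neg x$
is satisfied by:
  {x: False}


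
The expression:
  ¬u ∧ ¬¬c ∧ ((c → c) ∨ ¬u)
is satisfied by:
  {c: True, u: False}


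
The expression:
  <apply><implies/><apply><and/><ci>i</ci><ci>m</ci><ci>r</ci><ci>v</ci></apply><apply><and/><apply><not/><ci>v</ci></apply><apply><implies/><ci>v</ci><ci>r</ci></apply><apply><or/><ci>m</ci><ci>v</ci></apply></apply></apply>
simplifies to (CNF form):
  <apply><or/><apply><not/><ci>i</ci></apply><apply><not/><ci>m</ci></apply><apply><not/><ci>r</ci></apply><apply><not/><ci>v</ci></apply></apply>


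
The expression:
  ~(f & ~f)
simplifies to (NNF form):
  True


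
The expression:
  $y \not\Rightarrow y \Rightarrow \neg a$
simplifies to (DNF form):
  $\text{True}$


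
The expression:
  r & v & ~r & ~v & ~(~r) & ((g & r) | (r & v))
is never true.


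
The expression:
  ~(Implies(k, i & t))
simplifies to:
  k & (~i | ~t)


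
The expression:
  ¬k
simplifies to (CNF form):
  ¬k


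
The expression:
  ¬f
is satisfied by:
  {f: False}


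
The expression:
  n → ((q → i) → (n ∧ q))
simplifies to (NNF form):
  q ∨ ¬n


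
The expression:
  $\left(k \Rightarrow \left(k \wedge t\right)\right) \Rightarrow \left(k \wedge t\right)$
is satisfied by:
  {k: True}


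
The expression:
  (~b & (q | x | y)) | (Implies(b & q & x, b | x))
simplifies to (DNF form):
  True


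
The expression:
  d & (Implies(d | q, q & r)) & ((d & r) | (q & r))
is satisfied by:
  {r: True, d: True, q: True}


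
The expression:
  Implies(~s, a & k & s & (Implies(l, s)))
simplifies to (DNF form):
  s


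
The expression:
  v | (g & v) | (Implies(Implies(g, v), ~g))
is always true.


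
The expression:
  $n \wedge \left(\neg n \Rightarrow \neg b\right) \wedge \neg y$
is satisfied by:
  {n: True, y: False}


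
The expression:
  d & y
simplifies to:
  d & y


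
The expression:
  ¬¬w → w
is always true.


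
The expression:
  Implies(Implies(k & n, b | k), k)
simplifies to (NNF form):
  k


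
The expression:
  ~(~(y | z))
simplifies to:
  y | z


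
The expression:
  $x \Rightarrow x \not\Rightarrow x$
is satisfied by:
  {x: False}
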